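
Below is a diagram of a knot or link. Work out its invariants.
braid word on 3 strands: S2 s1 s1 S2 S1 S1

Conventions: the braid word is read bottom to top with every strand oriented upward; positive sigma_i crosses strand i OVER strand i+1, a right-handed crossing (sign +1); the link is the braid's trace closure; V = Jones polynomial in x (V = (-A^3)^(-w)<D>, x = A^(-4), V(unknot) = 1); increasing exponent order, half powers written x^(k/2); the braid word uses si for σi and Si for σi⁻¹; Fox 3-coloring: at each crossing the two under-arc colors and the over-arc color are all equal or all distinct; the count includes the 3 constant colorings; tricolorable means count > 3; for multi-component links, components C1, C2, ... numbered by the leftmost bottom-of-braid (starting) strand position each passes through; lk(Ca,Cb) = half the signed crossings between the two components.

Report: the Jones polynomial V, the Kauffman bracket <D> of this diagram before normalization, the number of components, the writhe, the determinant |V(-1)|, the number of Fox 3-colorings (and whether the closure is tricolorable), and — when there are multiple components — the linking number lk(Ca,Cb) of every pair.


V(x) = x^-4 + x^-2 + 2
bracket: 2A^-6 + A^2 + A^10, w = -2
3 components, writhe -2, over 6 crossings
lk(C1,C2) = -1
linking number lk(C1,C3) = +1
lk(C2,C3): -1
det 4, colorings 3 of 3^6 — not tricolorable
observation: det 4 = |V(-1)|; not divisible by 3, so not tricolorable


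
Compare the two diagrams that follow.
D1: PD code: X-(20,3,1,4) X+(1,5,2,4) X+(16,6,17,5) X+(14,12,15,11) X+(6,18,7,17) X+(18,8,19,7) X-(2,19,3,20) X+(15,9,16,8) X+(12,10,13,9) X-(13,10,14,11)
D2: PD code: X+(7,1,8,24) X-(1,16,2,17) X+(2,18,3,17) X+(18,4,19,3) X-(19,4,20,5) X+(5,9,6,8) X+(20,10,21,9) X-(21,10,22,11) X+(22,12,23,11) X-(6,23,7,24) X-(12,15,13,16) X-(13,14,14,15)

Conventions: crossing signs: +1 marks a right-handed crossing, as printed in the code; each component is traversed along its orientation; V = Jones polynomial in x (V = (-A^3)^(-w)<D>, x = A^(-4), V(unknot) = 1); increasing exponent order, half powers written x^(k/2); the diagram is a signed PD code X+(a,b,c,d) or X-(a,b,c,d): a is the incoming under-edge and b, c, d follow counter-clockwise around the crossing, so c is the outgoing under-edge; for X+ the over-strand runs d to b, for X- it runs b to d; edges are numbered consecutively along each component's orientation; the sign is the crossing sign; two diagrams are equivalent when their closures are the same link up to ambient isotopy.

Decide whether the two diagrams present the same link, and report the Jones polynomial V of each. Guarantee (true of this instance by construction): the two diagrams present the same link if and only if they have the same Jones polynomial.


same link: no
V(D1) = x + x^3 - x^4  [10 crossings, <D> = -A^-4 + 1 + A^8, w = +4]
D2 (bracket 1; 12 crossings at w = 0): V = 1
note: 2 classes among 2 diagrams; unequal V(x) rules out equality


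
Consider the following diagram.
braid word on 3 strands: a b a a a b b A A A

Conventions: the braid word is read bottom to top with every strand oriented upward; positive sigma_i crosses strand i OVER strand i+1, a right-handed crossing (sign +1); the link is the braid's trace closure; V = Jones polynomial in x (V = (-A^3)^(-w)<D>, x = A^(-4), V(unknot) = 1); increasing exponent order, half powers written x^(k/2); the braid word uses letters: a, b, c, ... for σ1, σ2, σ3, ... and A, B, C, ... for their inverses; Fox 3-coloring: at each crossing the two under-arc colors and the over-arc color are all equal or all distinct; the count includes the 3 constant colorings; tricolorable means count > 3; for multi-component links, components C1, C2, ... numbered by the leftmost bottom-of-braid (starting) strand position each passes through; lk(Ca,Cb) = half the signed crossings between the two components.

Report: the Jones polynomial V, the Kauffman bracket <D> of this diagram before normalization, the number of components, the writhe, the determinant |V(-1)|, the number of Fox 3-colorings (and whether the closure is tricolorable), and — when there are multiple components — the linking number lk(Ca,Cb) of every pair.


V(x) = 2x - 2x^2 + 3x^3 - 3x^4 + 2x^5 - 2x^6 + x^7
bracket: A^-16 - 2A^-12 + 2A^-8 - 3A^-4 + 3 - 2A^4 + 2A^8, w = +4
1 component, writhe +4, over 10 crossings
det 15, colorings 9 of 3^10 — tricolorable
observation: V spans 6 powers of x: at least 6 crossings in any diagram


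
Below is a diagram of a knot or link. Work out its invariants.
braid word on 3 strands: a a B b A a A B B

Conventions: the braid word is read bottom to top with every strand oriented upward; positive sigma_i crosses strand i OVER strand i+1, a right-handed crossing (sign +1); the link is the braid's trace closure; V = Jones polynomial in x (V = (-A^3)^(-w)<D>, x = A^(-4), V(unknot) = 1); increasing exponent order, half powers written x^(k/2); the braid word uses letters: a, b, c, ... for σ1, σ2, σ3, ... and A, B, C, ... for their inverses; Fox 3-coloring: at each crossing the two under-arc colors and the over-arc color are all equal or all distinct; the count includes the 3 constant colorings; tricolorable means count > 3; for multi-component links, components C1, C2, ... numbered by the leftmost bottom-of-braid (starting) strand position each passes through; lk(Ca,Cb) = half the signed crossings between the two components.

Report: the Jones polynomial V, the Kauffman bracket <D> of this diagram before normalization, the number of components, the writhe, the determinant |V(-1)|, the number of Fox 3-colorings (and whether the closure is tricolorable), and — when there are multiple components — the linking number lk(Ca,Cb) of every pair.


Jones polynomial: V(x) = -x^(-5/2) - x^(-1/2)
<D> = A^-1 + A^7; writhe -1
components 2, writhe -1 (9 crossings)
linking number lk(C1,C2) = -1
3-colorings: 3 of 3^9, det 2 — not tricolorable
note: inverse pairs cancel, leaving σ1 σ2⁻¹ σ2⁻¹


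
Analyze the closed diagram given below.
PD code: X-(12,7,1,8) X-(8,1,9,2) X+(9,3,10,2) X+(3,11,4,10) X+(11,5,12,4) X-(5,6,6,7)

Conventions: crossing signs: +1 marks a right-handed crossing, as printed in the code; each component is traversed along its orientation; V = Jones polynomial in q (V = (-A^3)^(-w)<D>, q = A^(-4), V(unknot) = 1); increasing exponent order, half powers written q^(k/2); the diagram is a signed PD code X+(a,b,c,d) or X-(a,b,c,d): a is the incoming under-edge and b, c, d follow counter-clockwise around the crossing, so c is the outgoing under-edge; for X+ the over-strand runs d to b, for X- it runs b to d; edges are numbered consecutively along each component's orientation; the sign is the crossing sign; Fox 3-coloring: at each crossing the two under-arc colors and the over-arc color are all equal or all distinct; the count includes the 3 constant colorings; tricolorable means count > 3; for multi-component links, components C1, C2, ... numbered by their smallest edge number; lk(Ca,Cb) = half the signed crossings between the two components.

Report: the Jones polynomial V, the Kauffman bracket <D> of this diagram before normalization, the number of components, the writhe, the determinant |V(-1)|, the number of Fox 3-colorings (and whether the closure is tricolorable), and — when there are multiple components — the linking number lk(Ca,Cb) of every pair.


Jones polynomial: V(q) = 1
<D> = 1; writhe 0
components 1, writhe 0 (6 crossings)
3-colorings: 3 of 3^6, det 1 — not tricolorable
note: w = 0 shifts under R1 moves; the (-A^3)^(0) factor cancels that in V


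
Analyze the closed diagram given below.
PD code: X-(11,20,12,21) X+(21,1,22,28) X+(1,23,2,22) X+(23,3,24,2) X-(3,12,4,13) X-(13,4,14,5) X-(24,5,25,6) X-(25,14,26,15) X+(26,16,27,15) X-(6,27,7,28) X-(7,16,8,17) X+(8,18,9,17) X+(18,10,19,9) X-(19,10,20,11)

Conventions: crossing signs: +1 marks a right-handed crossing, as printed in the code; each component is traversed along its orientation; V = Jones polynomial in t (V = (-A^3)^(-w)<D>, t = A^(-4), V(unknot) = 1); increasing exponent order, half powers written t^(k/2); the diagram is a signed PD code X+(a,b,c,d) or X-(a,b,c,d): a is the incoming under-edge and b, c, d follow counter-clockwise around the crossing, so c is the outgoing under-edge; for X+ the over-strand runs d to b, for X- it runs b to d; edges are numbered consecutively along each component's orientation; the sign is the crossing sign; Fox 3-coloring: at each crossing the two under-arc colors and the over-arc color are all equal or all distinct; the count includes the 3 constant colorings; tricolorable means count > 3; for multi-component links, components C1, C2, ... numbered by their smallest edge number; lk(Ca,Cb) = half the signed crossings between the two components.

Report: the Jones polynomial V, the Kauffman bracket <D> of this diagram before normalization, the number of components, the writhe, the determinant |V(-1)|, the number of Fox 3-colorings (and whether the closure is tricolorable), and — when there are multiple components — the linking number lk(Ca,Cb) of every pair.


Jones polynomial: V(t) = -t^-5 + t^-4 - t^-3 + 2t^-2 - t^-1 + 2 - t
<D> = -A^-10 + 2A^-6 - A^-2 + 2A^2 - A^6 + A^10 - A^14; writhe -2
components 1, writhe -2 (14 crossings)
3-colorings: 9 of 3^14, det 9 — tricolorable
note: the span of V is 6, forcing >= 6 crossings in any diagram


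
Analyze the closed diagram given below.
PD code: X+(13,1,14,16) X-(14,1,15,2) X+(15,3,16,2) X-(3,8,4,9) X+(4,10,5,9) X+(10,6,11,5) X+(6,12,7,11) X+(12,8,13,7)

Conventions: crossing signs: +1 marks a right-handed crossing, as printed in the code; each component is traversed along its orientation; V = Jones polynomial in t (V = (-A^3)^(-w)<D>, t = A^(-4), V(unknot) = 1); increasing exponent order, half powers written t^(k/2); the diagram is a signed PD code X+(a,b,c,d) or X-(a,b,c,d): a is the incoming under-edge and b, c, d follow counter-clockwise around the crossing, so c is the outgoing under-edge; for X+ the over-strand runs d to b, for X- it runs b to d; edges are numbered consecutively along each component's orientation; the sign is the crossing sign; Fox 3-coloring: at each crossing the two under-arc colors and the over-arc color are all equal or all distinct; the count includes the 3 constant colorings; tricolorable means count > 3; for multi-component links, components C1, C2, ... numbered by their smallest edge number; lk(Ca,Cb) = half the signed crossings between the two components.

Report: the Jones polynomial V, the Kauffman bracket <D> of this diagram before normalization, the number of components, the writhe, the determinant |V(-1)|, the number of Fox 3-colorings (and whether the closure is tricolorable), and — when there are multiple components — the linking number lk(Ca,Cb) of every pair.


V(t) = t + t^3 - t^4
bracket: -A^-4 + 1 + A^8, w = +4
1 component, writhe +4, over 8 crossings
det 3, colorings 9 of 3^8 — tricolorable
observation: det 3 = |V(-1)|; divisible by 3, so tricolorable


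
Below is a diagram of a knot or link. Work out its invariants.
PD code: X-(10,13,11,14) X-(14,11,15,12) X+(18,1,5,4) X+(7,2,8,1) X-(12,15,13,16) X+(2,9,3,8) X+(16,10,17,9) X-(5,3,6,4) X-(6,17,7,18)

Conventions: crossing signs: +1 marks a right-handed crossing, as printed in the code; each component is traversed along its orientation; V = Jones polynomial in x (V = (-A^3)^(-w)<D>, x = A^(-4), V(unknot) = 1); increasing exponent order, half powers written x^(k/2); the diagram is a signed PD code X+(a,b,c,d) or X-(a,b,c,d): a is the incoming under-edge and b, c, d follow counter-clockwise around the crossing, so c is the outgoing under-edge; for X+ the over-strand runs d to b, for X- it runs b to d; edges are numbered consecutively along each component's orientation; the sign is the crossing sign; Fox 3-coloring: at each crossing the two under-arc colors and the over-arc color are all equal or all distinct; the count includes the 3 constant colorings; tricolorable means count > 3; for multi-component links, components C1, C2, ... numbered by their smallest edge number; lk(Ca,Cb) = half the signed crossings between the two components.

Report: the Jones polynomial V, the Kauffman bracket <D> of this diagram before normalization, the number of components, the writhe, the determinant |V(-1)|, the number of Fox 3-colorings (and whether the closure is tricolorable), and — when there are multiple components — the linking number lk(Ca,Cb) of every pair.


Jones polynomial: V(x) = x^(-7/2) - x^(-5/2) + x^(-3/2) - 2x^(-1/2) - x^(3/2)
<D> = A^-9 + 2A^-1 - A^3 + A^7 - A^11; writhe -1
components 2, writhe -1 (9 crossings)
linking number lk(C1,C2) = +1
3-colorings: 9 of 3^9, det 6 — tricolorable
note: w = -1 shifts under R1 moves; the (-A^3)^(1) factor cancels that in V


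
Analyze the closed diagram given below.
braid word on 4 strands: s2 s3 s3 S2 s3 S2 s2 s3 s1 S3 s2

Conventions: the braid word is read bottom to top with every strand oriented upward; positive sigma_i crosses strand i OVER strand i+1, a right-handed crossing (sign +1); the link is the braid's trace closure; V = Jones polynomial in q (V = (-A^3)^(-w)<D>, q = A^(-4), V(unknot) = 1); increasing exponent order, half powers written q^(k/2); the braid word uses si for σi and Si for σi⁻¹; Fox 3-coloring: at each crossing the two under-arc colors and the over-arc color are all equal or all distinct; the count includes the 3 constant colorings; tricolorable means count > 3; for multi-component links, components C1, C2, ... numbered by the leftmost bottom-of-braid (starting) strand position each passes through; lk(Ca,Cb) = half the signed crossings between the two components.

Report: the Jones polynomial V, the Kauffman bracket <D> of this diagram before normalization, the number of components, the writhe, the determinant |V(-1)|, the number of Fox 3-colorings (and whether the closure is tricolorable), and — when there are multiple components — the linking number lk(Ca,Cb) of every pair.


V(q) = q - q^2 + 2q^3 - q^4 + q^5 - q^6
bracket: A^-9 - A^-5 + A^-1 - 2A^3 + A^7 - A^11, w = +5
1 component, writhe +5, over 11 crossings
det 7, colorings 3 of 3^11 — not tricolorable
observation: |V(-1)| = 7: so not tricolorable, since 3 does not divide 7


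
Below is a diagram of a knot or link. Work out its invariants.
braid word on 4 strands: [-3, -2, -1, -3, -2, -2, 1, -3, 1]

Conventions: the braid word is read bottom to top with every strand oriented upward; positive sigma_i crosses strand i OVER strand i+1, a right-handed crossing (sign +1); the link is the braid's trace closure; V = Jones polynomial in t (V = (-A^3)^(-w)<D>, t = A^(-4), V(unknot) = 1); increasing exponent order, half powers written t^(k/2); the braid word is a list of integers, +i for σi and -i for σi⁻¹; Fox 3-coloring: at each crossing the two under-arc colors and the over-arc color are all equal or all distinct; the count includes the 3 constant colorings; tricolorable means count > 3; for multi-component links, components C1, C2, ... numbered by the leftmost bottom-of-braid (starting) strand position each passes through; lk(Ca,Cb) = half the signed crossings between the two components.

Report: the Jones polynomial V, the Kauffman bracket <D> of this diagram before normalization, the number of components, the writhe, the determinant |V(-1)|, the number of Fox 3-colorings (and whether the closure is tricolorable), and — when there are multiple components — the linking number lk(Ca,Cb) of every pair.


V = -t^-6 + t^-5 - t^-4 + 2t^-3 - t^-2 + t^-1
<D> = -A^-11 + A^-7 - 2A^-3 + A - A^5 + A^9 (w = -5)
1 component over 9 crossings, w = -5
3 Fox colorings among 3^9, |V(-1)| = 7: not tricolorable
why: V spans 5 powers of t: at least 5 crossings in any diagram


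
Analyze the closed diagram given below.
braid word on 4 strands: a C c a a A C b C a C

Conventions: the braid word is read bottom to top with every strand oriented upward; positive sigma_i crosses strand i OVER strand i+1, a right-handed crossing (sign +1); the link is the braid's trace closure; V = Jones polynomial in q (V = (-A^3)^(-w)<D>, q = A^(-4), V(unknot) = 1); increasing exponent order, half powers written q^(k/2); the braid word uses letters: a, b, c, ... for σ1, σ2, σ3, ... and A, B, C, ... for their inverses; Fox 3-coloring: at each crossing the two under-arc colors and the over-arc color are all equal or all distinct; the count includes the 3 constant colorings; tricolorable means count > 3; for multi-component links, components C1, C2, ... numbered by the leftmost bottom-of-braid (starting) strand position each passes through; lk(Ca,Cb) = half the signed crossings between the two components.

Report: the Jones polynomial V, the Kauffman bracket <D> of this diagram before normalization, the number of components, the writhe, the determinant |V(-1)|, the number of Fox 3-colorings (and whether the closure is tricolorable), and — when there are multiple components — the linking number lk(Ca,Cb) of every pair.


Jones polynomial: V(q) = -q^-3 + q^-2 - q^-1 + 3 - q + q^2 - q^3
<D> = A^-9 - A^-5 + A^-1 - 3A^3 + A^7 - A^11 + A^15; writhe +1
components 1, writhe +1 (11 crossings)
3-colorings: 27 of 3^11, det 9 — tricolorable
note: V spans 6 powers of q: at least 6 crossings in any diagram


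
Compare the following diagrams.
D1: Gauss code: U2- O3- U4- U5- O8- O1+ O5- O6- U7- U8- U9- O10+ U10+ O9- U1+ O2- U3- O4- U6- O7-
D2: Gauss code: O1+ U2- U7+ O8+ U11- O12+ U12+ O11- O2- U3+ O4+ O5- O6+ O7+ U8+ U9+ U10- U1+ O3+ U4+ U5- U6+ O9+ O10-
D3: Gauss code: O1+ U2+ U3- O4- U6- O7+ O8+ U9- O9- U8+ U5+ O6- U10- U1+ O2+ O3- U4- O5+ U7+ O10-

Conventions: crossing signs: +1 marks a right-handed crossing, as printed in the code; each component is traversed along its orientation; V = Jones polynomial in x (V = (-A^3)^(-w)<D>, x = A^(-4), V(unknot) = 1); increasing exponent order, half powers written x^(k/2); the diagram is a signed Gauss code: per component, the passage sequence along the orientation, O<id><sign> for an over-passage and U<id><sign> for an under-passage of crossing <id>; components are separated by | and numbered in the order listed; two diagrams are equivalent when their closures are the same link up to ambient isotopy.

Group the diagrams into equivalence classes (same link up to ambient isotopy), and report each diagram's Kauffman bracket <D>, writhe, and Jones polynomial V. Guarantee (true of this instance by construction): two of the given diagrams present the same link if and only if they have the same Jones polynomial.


grouping into links: {D1} | {D2} | {D3}
V(D1) = -x^-7 + x^-6 - x^-5 + x^-4 + x^-2  (w -6, c 10, <D> = A^-10 + A^-2 - A^2 + A^6 - A^10)
V(D2) = x - x^2 + 2x^3 - x^4 + x^5 - x^6  [12 crossings, <D> = -A^-12 + A^-8 - A^-4 + 2 - A^4 + A^8, w = +4]
V(D3) = x^-2 - x^-1 + 1 - x + x^2  [10 crossings, <D> = A^-8 - A^-4 + 1 - A^4 + A^8, w = 0]
why: 3 classes among 3 diagrams; unequal V(x) rules out equality


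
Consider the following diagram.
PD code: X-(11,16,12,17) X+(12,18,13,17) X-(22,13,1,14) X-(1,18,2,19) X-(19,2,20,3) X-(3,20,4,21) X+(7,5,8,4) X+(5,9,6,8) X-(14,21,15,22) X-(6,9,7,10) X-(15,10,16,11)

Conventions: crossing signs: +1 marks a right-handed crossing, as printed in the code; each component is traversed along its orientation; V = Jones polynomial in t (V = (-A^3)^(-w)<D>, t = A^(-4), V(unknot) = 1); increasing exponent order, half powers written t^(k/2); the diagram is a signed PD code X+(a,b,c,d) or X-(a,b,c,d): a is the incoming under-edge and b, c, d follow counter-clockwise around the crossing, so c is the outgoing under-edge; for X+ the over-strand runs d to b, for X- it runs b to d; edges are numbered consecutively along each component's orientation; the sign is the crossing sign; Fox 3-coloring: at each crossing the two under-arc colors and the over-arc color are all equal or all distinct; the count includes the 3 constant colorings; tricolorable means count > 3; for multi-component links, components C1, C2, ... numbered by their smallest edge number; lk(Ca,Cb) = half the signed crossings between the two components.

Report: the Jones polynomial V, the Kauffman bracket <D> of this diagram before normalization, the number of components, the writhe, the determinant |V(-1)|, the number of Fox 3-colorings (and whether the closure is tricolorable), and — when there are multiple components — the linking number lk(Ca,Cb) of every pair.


Jones polynomial: V(t) = -t^-7 + t^-6 - t^-5 + t^-4 + t^-2
<D> = -A^-7 - A + A^5 - A^9 + A^13; writhe -5
components 1, writhe -5 (11 crossings)
3-colorings: 3 of 3^11, det 5 — not tricolorable
note: det 5 = |V(-1)|; not divisible by 3, so not tricolorable


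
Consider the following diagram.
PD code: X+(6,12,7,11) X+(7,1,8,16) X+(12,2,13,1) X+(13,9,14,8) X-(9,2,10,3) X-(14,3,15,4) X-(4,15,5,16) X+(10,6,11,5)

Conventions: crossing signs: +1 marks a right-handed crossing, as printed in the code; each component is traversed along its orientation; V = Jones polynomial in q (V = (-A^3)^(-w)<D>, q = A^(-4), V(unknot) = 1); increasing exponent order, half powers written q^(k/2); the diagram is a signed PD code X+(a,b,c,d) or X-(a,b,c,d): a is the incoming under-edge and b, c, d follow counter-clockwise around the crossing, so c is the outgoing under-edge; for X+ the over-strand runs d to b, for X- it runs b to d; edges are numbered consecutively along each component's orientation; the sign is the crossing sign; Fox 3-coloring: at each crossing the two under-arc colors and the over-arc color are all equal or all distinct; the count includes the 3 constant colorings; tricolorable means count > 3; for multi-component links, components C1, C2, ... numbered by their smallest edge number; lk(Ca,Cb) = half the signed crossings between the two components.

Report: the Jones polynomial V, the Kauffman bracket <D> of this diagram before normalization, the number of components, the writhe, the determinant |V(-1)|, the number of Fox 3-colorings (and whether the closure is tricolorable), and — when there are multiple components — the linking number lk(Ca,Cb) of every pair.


V(q) = q + q^3 - q^4
bracket: -A^-10 + A^-6 + A^2, w = +2
1 component, writhe +2, over 8 crossings
det 3, colorings 9 of 3^8 — tricolorable
observation: w = +2 shifts under R1 moves; the (-A^3)^(-2) factor cancels that in V


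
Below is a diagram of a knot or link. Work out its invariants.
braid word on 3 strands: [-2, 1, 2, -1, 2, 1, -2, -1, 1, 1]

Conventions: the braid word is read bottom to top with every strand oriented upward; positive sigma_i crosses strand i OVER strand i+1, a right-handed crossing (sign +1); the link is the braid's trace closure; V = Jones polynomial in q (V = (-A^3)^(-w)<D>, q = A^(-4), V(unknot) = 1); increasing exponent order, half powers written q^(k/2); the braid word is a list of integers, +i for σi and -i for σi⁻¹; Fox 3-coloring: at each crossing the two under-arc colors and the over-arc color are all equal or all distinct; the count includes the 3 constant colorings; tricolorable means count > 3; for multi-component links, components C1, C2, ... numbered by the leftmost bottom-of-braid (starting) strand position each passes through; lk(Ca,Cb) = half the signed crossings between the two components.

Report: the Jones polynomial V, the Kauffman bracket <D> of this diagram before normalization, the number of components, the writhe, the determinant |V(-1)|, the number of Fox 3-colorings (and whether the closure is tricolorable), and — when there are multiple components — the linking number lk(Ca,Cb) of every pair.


V(q) = -q^-1 + 2 - q + 2q^2 - q^3 + q^4 - q^5
bracket: -A^-14 + A^-10 - A^-6 + 2A^-2 - A^2 + 2A^6 - A^10, w = +2
1 component, writhe +2, over 10 crossings
det 9, colorings 9 of 3^10 — tricolorable
observation: w = +2 (over 10 crossings) is diagram-only; (-A^3)^(-2) removes it from V


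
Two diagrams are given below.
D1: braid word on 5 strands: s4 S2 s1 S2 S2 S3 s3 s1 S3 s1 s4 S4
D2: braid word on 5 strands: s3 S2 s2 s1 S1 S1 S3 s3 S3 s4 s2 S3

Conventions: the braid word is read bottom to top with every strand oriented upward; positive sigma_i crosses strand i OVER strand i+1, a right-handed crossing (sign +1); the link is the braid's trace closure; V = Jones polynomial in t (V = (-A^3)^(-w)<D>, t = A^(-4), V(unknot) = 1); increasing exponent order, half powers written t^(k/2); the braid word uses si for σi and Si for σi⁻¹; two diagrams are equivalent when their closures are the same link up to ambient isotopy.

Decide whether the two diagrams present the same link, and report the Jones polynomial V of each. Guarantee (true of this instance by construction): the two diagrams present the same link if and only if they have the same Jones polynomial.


equivalent: no
V(D1) = -t^-3 + 2t^-2 - 2t^-1 + 3 - 2t + 2t^2 - t^3  (w 0, c 12, <D> = -A^-12 + 2A^-8 - 2A^-4 + 3 - 2A^4 + 2A^8 - A^12)
V(D2) = 1  (w 0, c 12, <D> = 1)
why: 2 values of V(t) split the 2 diagrams


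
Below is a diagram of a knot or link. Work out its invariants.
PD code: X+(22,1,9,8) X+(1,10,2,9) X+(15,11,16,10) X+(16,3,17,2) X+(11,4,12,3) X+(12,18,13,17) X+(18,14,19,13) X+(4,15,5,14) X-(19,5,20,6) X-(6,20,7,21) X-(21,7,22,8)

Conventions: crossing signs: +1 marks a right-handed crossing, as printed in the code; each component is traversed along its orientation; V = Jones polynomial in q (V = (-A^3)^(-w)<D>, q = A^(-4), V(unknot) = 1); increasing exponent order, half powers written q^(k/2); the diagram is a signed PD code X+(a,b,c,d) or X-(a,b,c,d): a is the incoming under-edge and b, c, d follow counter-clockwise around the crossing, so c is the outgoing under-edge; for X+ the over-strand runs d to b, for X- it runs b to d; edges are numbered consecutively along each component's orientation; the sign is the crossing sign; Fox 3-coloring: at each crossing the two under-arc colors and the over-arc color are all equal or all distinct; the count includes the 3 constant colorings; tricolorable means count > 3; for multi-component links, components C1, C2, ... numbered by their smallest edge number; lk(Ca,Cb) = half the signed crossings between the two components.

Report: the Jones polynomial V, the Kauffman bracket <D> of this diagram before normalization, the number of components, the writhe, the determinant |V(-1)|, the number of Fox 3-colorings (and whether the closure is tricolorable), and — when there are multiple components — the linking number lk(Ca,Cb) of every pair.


V(q) = -q^(3/2) - 2q^(7/2) + q^(9/2) - q^(11/2) + q^(13/2)
bracket: -A^-11 + A^-7 - A^-3 + 2A + A^9, w = +5
2 components, writhe +5, over 11 crossings
lk(C1,C2) = +1
det 6, colorings 9 of 3^11 — tricolorable
observation: det 6 = |V(-1)|; divisible by 3, so tricolorable


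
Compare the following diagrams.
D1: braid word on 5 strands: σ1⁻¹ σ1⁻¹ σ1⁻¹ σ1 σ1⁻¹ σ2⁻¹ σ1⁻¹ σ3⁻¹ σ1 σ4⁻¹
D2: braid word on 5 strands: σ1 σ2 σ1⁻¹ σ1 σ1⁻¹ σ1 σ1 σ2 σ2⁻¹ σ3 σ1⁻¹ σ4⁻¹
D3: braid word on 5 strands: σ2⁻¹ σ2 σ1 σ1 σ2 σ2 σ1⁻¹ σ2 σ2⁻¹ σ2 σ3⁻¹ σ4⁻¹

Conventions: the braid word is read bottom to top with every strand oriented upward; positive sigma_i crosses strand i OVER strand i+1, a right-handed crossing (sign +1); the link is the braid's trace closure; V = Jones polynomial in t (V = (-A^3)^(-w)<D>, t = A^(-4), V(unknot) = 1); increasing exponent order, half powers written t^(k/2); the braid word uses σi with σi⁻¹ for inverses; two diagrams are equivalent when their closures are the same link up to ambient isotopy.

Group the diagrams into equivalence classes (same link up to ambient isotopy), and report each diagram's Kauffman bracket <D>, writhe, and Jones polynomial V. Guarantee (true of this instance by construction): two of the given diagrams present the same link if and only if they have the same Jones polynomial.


classes: {D1} | {D2} | {D3}
V(D1) = -t^-4 + t^-3 + t^-1  [10 crossings, <D> = A^-14 + A^-6 - A^-2, w = -6]
V(D2) = 1  [12 crossings, <D> = A^6, w = +2]
V(D3) = t - t^2 + 2t^3 - t^4 + t^5 - t^6  (w +2, c 12, <D> = -A^-18 + A^-14 - A^-10 + 2A^-6 - A^-2 + A^2)
insight: comparing 3 Jones polynomials yields 3 groups


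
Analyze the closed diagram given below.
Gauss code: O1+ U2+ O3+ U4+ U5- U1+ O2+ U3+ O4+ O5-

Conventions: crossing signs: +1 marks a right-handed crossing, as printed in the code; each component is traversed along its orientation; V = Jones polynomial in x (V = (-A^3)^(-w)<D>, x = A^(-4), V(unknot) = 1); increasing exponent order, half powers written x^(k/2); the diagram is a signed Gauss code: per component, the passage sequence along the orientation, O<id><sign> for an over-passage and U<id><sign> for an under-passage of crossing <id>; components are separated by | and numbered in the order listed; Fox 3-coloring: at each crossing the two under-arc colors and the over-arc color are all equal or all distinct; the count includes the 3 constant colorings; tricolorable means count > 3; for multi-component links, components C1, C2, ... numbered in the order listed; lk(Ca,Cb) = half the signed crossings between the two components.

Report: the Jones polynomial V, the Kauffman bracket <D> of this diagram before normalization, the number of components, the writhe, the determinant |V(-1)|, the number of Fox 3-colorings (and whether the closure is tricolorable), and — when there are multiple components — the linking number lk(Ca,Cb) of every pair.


V(x) = x + x^3 - x^4
bracket: A^-7 - A^-3 - A^5, w = +3
1 component, writhe +3, over 5 crossings
det 3, colorings 9 of 3^5 — tricolorable
observation: w = +3 (over 5 crossings) is diagram-only; (-A^3)^(-3) removes it from V


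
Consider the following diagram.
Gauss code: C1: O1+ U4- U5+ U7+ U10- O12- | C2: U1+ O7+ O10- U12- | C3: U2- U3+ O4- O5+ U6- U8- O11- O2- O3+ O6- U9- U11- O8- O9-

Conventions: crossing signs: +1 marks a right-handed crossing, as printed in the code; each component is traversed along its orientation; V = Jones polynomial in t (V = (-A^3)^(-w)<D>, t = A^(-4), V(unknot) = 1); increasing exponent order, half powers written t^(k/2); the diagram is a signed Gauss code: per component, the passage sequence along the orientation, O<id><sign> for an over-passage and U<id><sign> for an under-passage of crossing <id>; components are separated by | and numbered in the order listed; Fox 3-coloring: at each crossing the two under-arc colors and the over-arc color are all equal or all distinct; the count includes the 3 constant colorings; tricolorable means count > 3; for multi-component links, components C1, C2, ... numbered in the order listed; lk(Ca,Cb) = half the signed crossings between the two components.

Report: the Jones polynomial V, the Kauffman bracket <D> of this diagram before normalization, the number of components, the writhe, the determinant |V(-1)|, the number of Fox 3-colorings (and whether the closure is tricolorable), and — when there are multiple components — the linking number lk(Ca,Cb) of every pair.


V(t) = -t^-5 - t^-4 + t^-3 + 2t^-2 + 2t^-1 + 1
bracket: A^-12 + 2A^-8 + 2A^-4 + 1 - A^4 - A^8, w = -4
3 components, writhe -4, over 12 crossings
lk(C1,C2) = 0
linking number lk(C1,C3) = 0
lk(C2,C3): 0
det 0, colorings 81 of 3^12 — tricolorable
observation: the 3 component pairs carry total linking 0


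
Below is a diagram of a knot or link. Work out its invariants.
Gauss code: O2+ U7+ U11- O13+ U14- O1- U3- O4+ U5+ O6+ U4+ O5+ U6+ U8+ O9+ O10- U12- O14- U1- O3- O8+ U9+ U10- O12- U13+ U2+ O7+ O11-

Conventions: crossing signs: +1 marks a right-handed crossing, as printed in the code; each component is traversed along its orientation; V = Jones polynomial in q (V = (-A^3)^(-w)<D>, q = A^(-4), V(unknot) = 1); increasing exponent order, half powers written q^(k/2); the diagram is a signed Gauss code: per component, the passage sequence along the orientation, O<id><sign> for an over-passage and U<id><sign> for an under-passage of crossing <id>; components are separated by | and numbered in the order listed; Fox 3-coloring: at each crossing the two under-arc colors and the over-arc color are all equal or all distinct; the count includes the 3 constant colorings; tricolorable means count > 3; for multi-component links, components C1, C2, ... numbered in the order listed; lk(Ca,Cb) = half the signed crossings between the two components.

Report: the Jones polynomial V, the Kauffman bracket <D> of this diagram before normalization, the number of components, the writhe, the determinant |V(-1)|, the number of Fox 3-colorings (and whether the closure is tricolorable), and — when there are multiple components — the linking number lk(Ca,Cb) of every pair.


V = -q^-3 + q^-2 - q^-1 + 3 - q + q^2 - q^3
<D> = -A^-6 + A^-2 - A^2 + 3A^6 - A^10 + A^14 - A^18 (w = +2)
1 component over 14 crossings, w = +2
27 Fox colorings among 3^14, |V(-1)| = 9: tricolorable
why: w = +2 (over 14 crossings) is diagram-only; (-A^3)^(-2) removes it from V


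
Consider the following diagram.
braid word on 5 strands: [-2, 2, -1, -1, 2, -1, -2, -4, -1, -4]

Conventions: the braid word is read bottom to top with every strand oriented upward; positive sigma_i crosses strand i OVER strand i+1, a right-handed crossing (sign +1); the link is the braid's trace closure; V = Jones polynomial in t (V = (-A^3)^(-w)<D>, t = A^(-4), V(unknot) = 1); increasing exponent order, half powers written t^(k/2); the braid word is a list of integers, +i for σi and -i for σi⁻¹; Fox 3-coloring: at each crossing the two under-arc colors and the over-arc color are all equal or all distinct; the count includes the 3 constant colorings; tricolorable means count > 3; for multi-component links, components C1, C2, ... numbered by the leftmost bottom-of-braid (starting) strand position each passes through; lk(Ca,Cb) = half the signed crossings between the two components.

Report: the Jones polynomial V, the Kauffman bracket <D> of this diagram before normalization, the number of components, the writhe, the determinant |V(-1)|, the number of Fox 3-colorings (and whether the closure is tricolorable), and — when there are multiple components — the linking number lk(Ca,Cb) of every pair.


Jones polynomial: V(t) = -t^-7 + t^-4 + 2t^-3 + t^-2 + t^-1
<D> = A^-14 + A^-10 + 2A^-6 + A^-2 - A^10; writhe -6
components 3, writhe -6 (10 crossings)
linking number lk(C1,C2) = 0
lk(C1,C3): 0
lk(C2,C3) = -1
3-colorings: 27 of 3^10, det 0 — tricolorable
note: the 3 component pairs carry total linking -1


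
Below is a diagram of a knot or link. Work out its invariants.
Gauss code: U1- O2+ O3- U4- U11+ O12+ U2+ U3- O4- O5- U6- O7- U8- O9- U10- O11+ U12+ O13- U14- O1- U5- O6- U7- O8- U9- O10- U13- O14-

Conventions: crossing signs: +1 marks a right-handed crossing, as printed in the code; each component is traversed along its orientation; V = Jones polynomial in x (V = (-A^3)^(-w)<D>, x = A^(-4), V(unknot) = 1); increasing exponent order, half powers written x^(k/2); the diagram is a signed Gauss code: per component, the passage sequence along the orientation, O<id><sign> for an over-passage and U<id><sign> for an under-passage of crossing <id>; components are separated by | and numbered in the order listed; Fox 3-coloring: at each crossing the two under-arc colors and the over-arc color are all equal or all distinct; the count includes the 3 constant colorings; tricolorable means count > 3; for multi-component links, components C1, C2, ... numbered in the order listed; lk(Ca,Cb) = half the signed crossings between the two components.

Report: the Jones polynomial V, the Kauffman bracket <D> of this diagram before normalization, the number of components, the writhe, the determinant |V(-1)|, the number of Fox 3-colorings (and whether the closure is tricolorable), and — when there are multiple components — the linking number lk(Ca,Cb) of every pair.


V(x) = -x^-12 + 2x^-11 - 3x^-10 + 4x^-9 - 5x^-8 + 4x^-7 - 3x^-6 + 3x^-5 - x^-4 + x^-3
bracket: A^-12 - A^-8 + 3A^-4 - 3 + 4A^4 - 5A^8 + 4A^12 - 3A^16 + 2A^20 - A^24, w = -8
1 component, writhe -8, over 14 crossings
det 27, colorings 9 of 3^14 — tricolorable
observation: w = -8 (over 14 crossings) is diagram-only; (-A^3)^(8) removes it from V


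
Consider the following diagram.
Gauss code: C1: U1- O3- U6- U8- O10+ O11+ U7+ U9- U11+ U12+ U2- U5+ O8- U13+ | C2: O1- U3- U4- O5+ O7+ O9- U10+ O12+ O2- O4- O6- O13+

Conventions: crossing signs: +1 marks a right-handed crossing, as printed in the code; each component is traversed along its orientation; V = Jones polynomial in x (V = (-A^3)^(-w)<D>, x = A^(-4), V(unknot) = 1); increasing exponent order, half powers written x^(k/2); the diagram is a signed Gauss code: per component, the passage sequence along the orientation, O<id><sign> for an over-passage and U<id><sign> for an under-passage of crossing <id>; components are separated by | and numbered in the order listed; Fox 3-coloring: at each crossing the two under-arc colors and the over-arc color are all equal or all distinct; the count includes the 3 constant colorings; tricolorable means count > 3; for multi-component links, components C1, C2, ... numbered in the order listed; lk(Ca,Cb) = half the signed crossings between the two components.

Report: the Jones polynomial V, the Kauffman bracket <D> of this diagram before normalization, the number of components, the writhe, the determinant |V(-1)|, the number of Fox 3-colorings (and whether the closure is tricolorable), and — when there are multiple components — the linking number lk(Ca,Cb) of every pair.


Jones polynomial: V(x) = x^(-7/2) - 2x^(-5/2) + x^(-3/2) - 2x^(-1/2) + x^(1/2) - x^(3/2)
<D> = A^-9 - A^-5 + 2A^-1 - A^3 + 2A^7 - A^11; writhe -1
components 2, writhe -1 (13 crossings)
linking number lk(C1,C2) = 0
3-colorings: 3 of 3^13, det 8 — not tricolorable
note: every pair of the 2 components has lk = 0


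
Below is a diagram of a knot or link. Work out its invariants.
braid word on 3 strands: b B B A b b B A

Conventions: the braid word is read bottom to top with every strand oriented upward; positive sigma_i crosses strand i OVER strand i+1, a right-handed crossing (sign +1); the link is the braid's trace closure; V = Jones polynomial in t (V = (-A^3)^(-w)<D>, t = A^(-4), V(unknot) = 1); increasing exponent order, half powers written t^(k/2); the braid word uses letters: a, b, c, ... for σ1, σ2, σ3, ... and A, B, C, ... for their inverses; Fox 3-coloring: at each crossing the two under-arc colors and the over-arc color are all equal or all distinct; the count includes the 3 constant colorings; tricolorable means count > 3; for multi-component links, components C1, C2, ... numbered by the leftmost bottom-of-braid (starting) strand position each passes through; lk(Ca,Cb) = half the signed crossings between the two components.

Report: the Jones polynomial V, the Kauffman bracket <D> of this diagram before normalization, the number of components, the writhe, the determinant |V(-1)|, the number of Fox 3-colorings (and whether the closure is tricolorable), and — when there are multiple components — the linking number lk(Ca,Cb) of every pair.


Jones polynomial: V(t) = 1
<D> = A^-6; writhe -2
components 1, writhe -2 (8 crossings)
3-colorings: 3 of 3^8, det 1 — not tricolorable
note: free reduction leaves σ2⁻¹ σ1⁻¹ σ2 σ1⁻¹ of the original 8 letters


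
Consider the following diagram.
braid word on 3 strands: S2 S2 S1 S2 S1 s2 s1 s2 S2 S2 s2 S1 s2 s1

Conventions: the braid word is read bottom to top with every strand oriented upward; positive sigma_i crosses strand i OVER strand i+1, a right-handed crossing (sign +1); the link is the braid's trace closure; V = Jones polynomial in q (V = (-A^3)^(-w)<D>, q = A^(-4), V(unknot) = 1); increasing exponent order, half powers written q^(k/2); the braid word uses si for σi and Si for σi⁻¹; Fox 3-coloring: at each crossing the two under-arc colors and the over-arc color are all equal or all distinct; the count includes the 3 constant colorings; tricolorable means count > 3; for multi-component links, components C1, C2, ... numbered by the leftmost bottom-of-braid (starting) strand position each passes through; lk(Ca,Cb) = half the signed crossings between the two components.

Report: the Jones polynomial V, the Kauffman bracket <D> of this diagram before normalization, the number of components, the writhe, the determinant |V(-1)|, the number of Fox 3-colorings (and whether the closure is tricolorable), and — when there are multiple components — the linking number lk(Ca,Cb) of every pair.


V(q) = -q^-4 + q^-3 + q^-1
bracket: A^-2 + A^6 - A^10, w = -2
1 component, writhe -2, over 14 crossings
det 3, colorings 9 of 3^14 — tricolorable
observation: the span of V is 3, forcing >= 3 crossings in any diagram
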